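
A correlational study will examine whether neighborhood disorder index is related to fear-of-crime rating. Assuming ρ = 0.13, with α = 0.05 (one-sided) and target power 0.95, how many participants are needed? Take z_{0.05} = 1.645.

n = 637

Fisher's z: C = ½·ln((1+r)/(1−r)) = ½·ln(1.2989) = 0.1307.
n = ((z_{α} + z_β)/C)² + 3.
(1.645 + 1.645) / 0.1307 = 3.290 / 0.1307 = 25.172.
n = 25.172² + 3 = 633.64 + 3 = 636.6.
Round up.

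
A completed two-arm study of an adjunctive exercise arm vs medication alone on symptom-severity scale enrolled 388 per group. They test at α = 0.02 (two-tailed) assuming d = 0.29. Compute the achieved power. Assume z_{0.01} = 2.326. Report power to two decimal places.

power ≈ 0.96

For two equal groups, power = Φ(d·√(n/2) − z_{α/2}).
d·√(n/2) = 0.29 × √(388/2) = 0.29 × 13.928 = 4.039.
z_β = 4.039 − 2.326 = 1.713.
Power = Φ(1.713) = 0.957.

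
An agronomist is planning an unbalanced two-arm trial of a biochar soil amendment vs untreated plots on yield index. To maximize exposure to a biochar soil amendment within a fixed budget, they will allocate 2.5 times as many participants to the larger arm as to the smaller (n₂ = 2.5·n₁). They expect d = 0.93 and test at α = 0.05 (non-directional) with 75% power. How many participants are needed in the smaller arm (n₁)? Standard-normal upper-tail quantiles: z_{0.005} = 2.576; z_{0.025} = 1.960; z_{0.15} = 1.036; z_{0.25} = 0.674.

With allocation ratio k = n₂/n₁ = 2.5, Var(x̄₁−x̄₂) = σ²(1/n₁ + 1/(k·n₁)) = σ²·(k+1)/(k·n₁).
So n₁ = (1 + 1/k)·((z_{α/2} + z_β)/d)² = 1.400 × (2.634/0.93)².
n₁ = 1.400 × 8.02 = 11.2.
Round up: n₁ = 12, giving n₂ = 2.5 × 12 = 30.

n₁ = 12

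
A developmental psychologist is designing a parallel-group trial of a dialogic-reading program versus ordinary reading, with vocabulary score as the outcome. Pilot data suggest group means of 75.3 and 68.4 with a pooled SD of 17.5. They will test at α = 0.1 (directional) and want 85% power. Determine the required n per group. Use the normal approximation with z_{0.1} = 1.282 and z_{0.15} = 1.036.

n = 70 per group

Cohen's d = |M₁ − M₂| / SD_pooled = |75.3 − 68.4| / 17.5 = 6.9 / 17.5 = 0.394.
For two independent groups with equal n: n = 2·((z_{α} + z_β) / d)².
z_{α} + z_β = 1.282 + 1.036 = 2.318.
n = 2 × (2.318 / 0.394)² = 2 × 5.883² = 2 × 34.61 = 69.2.
Round up to the next whole participant.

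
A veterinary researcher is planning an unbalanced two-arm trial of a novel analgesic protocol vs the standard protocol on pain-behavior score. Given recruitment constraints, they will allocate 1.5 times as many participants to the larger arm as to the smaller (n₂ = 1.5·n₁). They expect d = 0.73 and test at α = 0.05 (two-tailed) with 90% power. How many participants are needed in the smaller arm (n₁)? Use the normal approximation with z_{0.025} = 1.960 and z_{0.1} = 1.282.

n₁ = 33

With allocation ratio k = n₂/n₁ = 1.5, Var(x̄₁−x̄₂) = σ²(1/n₁ + 1/(k·n₁)) = σ²·(k+1)/(k·n₁).
So n₁ = (1 + 1/k)·((z_{α/2} + z_β)/d)² = 1.667 × (3.242/0.73)².
n₁ = 1.667 × 19.72 = 32.9.
Round up: n₁ = 33, giving n₂ = ⌈1.5 × 33⌉ = ⌈49.5⌉ = 50.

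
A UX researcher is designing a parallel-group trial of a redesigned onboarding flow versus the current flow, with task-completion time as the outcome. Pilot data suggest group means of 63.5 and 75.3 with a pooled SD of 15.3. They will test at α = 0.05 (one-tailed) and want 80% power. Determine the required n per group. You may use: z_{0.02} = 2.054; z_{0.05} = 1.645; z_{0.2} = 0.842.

n = 21 per group

Cohen's d = |M₁ − M₂| / SD_pooled = |63.5 − 75.3| / 15.3 = 11.8 / 15.3 = 0.771.
For two independent groups with equal n: n = 2·((z_{α} + z_β) / d)².
z_{α} + z_β = 1.645 + 0.842 = 2.487.
n = 2 × (2.487 / 0.771)² = 2 × 3.226² = 2 × 10.41 = 20.8.
Round up to the next whole participant.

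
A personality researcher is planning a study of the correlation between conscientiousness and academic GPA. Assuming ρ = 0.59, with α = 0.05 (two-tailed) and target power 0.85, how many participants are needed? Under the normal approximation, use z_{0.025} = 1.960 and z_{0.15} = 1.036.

Fisher's z: C = ½·ln((1+r)/(1−r)) = ½·ln(3.8780) = 0.6777.
n = ((z_{α/2} + z_β)/C)² + 3.
(1.960 + 1.036) / 0.6777 = 2.996 / 0.6777 = 4.421.
n = 4.421² + 3 = 19.54 + 3 = 22.5.
Round up.

n = 23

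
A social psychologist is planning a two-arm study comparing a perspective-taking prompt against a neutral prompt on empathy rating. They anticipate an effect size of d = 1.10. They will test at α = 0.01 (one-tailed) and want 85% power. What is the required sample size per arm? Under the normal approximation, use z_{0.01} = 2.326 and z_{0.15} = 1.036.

n = 19 per group

For two independent groups with equal n: n = 2·((z_{α} + z_β) / d)².
z_{α} + z_β = 2.326 + 1.036 = 3.362.
n = 2 × (3.362 / 1.10)² = 2 × 3.056² = 2 × 9.34 = 18.7.
Round up to the next whole participant.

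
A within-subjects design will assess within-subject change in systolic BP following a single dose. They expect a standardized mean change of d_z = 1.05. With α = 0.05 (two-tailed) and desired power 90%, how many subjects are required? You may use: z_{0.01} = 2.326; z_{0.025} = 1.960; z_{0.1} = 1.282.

n = 10 pairs

For a paired (one-sample on differences) test: n = ((z_{α/2} + z_β) / d)².
z_{α/2} + z_β = 1.960 + 1.282 = 3.242.
n = (3.242 / 1.05)² = 3.088² = 9.53.
Round up.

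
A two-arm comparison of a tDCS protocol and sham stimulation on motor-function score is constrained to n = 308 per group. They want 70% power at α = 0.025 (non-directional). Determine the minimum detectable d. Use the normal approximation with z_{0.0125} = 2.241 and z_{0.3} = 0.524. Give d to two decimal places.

For two independent groups of n = 308 each: d_min = (z_{α/2} + z_β)·√(2/n).
z-sum = 2.241 + 0.524 = 2.765.
d_min = 2.765 × √(2/308) = 2.765 × 0.0806 = 0.223.

d_min ≈ 0.22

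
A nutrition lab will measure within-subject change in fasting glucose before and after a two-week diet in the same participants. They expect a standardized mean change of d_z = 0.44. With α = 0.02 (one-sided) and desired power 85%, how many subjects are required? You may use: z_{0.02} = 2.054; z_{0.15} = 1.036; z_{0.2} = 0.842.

For a paired (one-sample on differences) test: n = ((z_{α} + z_β) / d)².
z_{α} + z_β = 2.054 + 1.036 = 3.090.
n = (3.090 / 0.44)² = 7.023² = 49.32.
Round up.

n = 50 pairs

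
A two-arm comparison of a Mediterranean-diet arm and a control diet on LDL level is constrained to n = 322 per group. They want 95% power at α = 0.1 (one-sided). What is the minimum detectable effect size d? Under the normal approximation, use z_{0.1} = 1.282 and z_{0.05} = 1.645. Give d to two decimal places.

For two independent groups of n = 322 each: d_min = (z_{α} + z_β)·√(2/n).
z-sum = 1.282 + 1.645 = 2.927.
d_min = 2.927 × √(2/322) = 2.927 × 0.0788 = 0.231.

d_min ≈ 0.23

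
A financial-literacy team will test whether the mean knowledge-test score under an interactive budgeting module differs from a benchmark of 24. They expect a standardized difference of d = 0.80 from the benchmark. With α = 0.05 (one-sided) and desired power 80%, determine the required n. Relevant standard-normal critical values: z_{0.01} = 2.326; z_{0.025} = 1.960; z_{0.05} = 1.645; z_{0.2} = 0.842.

n = 10

For a one-sample test: n = ((z_{α} + z_β) / d)².
z_{α} + z_β = 1.645 + 0.842 = 2.487.
n = (2.487 / 0.80)² = 3.109² = 9.66.
Round up.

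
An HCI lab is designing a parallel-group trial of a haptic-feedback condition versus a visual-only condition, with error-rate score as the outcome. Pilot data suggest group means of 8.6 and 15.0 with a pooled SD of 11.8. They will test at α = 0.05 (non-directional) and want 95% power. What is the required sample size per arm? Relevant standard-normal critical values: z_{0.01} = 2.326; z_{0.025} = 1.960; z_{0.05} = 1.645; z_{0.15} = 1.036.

Cohen's d = |M₁ − M₂| / SD_pooled = |8.6 − 15.0| / 11.8 = 6.4 / 11.8 = 0.542.
For two independent groups with equal n: n = 2·((z_{α/2} + z_β) / d)².
z_{α/2} + z_β = 1.960 + 1.645 = 3.605.
n = 2 × (3.605 / 0.542)² = 2 × 6.651² = 2 × 44.24 = 88.5.
Round up to the next whole participant.

n = 89 per group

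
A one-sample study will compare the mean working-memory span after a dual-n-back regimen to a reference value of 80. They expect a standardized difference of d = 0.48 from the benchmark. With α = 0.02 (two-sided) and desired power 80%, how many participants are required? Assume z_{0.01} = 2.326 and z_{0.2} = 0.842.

For a one-sample test: n = ((z_{α/2} + z_β) / d)².
z_{α/2} + z_β = 2.326 + 0.842 = 3.168.
n = (3.168 / 0.48)² = 6.600² = 43.56.
Round up.

n = 44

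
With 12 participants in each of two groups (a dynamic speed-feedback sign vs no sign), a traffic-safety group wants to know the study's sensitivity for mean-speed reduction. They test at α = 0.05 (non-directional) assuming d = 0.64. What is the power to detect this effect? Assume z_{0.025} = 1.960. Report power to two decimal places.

power ≈ 0.35

For two equal groups, power = Φ(d·√(n/2) − z_{α/2}).
d·√(n/2) = 0.64 × √(12/2) = 0.64 × 2.449 = 1.568.
z_β = 1.568 − 1.960 = -0.392.
Power = Φ(-0.392) = 0.347.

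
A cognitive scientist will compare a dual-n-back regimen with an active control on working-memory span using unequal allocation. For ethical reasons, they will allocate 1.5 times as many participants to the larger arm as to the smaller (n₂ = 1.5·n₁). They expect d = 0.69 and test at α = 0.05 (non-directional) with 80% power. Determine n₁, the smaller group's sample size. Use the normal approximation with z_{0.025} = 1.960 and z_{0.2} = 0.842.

With allocation ratio k = n₂/n₁ = 1.5, Var(x̄₁−x̄₂) = σ²(1/n₁ + 1/(k·n₁)) = σ²·(k+1)/(k·n₁).
So n₁ = (1 + 1/k)·((z_{α/2} + z_β)/d)² = 1.667 × (2.802/0.69)².
n₁ = 1.667 × 16.49 = 27.5.
Round up: n₁ = 28, giving n₂ = 1.5 × 28 = 42.

n₁ = 28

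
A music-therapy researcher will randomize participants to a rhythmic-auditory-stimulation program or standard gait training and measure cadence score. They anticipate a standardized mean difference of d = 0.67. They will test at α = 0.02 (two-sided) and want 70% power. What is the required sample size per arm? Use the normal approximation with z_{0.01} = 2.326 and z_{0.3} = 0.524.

n = 37 per group

For two independent groups with equal n: n = 2·((z_{α/2} + z_β) / d)².
z_{α/2} + z_β = 2.326 + 0.524 = 2.850.
n = 2 × (2.850 / 0.67)² = 2 × 4.254² = 2 × 18.09 = 36.2.
Round up to the next whole participant.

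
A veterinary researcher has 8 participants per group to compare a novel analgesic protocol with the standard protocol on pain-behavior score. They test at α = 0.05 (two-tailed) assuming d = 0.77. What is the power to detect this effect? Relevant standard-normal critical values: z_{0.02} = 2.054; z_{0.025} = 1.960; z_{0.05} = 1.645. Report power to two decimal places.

For two equal groups, power = Φ(d·√(n/2) − z_{α/2}).
d·√(n/2) = 0.77 × √(8/2) = 0.77 × 2.000 = 1.540.
z_β = 1.540 − 1.960 = -0.420.
Power = Φ(-0.420) = 0.337.

power ≈ 0.34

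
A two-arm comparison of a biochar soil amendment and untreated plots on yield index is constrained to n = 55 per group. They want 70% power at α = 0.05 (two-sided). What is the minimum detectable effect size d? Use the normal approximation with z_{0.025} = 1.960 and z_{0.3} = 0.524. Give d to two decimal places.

d_min ≈ 0.47

For two independent groups of n = 55 each: d_min = (z_{α/2} + z_β)·√(2/n).
z-sum = 1.960 + 0.524 = 2.484.
d_min = 2.484 × √(2/55) = 2.484 × 0.1907 = 0.474.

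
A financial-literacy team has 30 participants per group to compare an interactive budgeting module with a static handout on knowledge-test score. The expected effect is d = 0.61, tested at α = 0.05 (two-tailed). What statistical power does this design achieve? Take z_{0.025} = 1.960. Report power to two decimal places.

For two equal groups, power = Φ(d·√(n/2) − z_{α/2}).
d·√(n/2) = 0.61 × √(30/2) = 0.61 × 3.873 = 2.363.
z_β = 2.363 − 1.960 = 0.403.
Power = Φ(0.403) = 0.656.

power ≈ 0.66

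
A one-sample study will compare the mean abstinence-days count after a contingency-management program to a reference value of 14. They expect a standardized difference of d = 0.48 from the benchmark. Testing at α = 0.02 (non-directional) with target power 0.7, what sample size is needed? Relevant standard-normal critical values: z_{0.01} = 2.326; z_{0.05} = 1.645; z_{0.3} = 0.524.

n = 36

For a one-sample test: n = ((z_{α/2} + z_β) / d)².
z_{α/2} + z_β = 2.326 + 0.524 = 2.850.
n = (2.850 / 0.48)² = 5.938² = 35.25.
Round up.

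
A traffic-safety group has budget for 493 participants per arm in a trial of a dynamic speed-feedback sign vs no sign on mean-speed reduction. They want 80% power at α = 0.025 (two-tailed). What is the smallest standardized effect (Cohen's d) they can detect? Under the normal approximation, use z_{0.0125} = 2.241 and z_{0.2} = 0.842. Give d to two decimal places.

For two independent groups of n = 493 each: d_min = (z_{α/2} + z_β)·√(2/n).
z-sum = 2.241 + 0.842 = 3.083.
d_min = 3.083 × √(2/493) = 3.083 × 0.0637 = 0.196.

d_min ≈ 0.20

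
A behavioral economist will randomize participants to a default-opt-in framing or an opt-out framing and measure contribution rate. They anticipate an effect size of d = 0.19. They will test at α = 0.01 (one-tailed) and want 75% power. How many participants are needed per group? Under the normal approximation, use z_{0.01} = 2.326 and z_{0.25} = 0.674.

n = 499 per group

For two independent groups with equal n: n = 2·((z_{α} + z_β) / d)².
z_{α} + z_β = 2.326 + 0.674 = 3.000.
n = 2 × (3.000 / 0.19)² = 2 × 15.789² = 2 × 249.31 = 498.6.
Round up to the next whole participant.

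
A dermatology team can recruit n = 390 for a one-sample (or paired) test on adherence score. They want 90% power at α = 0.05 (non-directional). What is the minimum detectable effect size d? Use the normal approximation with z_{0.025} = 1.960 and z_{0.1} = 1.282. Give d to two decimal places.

d_min ≈ 0.16

For a single sample (or paired design) of n = 390: d_min = (z_{α/2} + z_β)/√n.
z-sum = 1.960 + 1.282 = 3.242.
d_min = 3.242 / √390 = 3.242 / 19.748 = 0.164.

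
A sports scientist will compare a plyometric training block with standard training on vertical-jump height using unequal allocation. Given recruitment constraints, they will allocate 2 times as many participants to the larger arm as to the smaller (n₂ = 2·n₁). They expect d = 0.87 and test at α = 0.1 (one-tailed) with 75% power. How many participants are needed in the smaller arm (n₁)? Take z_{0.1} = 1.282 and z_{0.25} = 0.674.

With allocation ratio k = n₂/n₁ = 2, Var(x̄₁−x̄₂) = σ²(1/n₁ + 1/(k·n₁)) = σ²·(k+1)/(k·n₁).
So n₁ = (1 + 1/k)·((z_{α} + z_β)/d)² = 1.500 × (1.956/0.87)².
n₁ = 1.500 × 5.05 = 7.6.
Round up: n₁ = 8, giving n₂ = 2 × 8 = 16.

n₁ = 8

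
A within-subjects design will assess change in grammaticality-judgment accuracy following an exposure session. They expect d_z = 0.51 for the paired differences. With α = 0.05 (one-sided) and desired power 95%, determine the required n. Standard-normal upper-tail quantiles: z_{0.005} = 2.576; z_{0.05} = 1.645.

n = 42 pairs

For a paired (one-sample on differences) test: n = ((z_{α} + z_β) / d)².
z_{α} + z_β = 1.645 + 1.645 = 3.290.
n = (3.290 / 0.51)² = 6.451² = 41.62.
Round up.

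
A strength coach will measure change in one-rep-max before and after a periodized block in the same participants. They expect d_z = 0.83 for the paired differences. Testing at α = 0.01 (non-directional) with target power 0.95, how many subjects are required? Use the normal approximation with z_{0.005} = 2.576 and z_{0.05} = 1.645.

n = 26 pairs

For a paired (one-sample on differences) test: n = ((z_{α/2} + z_β) / d)².
z_{α/2} + z_β = 2.576 + 1.645 = 4.221.
n = (4.221 / 0.83)² = 5.086² = 25.86.
Round up.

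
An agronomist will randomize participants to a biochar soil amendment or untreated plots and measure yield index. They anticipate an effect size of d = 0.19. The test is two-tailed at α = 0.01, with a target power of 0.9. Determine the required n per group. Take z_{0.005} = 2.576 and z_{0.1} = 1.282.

For two independent groups with equal n: n = 2·((z_{α/2} + z_β) / d)².
z_{α/2} + z_β = 2.576 + 1.282 = 3.858.
n = 2 × (3.858 / 0.19)² = 2 × 20.305² = 2 × 412.30 = 824.6.
Round up to the next whole participant.

n = 825 per group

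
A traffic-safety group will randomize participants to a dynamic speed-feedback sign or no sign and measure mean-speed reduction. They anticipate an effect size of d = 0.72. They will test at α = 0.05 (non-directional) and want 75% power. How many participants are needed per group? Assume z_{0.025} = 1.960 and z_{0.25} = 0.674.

For two independent groups with equal n: n = 2·((z_{α/2} + z_β) / d)².
z_{α/2} + z_β = 1.960 + 0.674 = 2.634.
n = 2 × (2.634 / 0.72)² = 2 × 3.658² = 2 × 13.38 = 26.8.
Round up to the next whole participant.

n = 27 per group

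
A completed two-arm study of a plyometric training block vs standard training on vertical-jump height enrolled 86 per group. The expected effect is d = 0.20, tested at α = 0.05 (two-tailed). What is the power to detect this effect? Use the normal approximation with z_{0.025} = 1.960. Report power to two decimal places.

power ≈ 0.26

For two equal groups, power = Φ(d·√(n/2) − z_{α/2}).
d·√(n/2) = 0.20 × √(86/2) = 0.20 × 6.557 = 1.311.
z_β = 1.311 − 1.960 = -0.649.
Power = Φ(-0.649) = 0.258.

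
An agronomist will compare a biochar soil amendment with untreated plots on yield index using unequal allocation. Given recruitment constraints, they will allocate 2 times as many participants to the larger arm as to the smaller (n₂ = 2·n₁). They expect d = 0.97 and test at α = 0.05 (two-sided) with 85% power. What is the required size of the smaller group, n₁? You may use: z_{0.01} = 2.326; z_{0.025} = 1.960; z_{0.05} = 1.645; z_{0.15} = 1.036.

n₁ = 15

With allocation ratio k = n₂/n₁ = 2, Var(x̄₁−x̄₂) = σ²(1/n₁ + 1/(k·n₁)) = σ²·(k+1)/(k·n₁).
So n₁ = (1 + 1/k)·((z_{α/2} + z_β)/d)² = 1.500 × (2.996/0.97)².
n₁ = 1.500 × 9.54 = 14.3.
Round up: n₁ = 15, giving n₂ = 2 × 15 = 30.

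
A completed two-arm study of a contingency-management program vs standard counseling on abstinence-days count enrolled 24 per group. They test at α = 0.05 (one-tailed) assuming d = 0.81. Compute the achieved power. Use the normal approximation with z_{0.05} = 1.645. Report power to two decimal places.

For two equal groups, power = Φ(d·√(n/2) − z_{α}).
d·√(n/2) = 0.81 × √(24/2) = 0.81 × 3.464 = 2.806.
z_β = 2.806 − 1.645 = 1.161.
Power = Φ(1.161) = 0.877.

power ≈ 0.88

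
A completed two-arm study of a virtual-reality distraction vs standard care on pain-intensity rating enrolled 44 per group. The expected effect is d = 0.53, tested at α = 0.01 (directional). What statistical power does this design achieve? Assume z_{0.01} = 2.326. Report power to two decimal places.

power ≈ 0.56

For two equal groups, power = Φ(d·√(n/2) − z_{α}).
d·√(n/2) = 0.53 × √(44/2) = 0.53 × 4.690 = 2.486.
z_β = 2.486 − 2.326 = 0.160.
Power = Φ(0.160) = 0.564.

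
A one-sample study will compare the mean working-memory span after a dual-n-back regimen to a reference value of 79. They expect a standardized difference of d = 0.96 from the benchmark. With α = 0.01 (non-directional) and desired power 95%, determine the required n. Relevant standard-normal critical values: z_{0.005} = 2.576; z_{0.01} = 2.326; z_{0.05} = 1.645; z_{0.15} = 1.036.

For a one-sample test: n = ((z_{α/2} + z_β) / d)².
z_{α/2} + z_β = 2.576 + 1.645 = 4.221.
n = (4.221 / 0.96)² = 4.397² = 19.33.
Round up.

n = 20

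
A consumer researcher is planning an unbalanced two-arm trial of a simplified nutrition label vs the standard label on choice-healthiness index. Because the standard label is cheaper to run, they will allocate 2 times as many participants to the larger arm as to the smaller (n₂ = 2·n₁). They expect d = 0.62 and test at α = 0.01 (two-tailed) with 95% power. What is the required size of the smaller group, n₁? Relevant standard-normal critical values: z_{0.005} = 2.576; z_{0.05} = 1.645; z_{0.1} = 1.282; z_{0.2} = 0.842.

With allocation ratio k = n₂/n₁ = 2, Var(x̄₁−x̄₂) = σ²(1/n₁ + 1/(k·n₁)) = σ²·(k+1)/(k·n₁).
So n₁ = (1 + 1/k)·((z_{α/2} + z_β)/d)² = 1.500 × (4.221/0.62)².
n₁ = 1.500 × 46.35 = 69.5.
Round up: n₁ = 70, giving n₂ = 2 × 70 = 140.

n₁ = 70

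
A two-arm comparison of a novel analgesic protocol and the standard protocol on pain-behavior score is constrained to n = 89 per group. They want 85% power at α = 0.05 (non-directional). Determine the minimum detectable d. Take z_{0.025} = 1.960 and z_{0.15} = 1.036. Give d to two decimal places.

d_min ≈ 0.45

For two independent groups of n = 89 each: d_min = (z_{α/2} + z_β)·√(2/n).
z-sum = 1.960 + 1.036 = 2.996.
d_min = 2.996 × √(2/89) = 2.996 × 0.1499 = 0.449.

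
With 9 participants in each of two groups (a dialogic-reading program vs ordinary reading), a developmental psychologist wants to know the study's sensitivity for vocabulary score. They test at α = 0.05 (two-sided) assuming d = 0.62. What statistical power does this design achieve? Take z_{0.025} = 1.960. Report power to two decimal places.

power ≈ 0.26

For two equal groups, power = Φ(d·√(n/2) − z_{α/2}).
d·√(n/2) = 0.62 × √(9/2) = 0.62 × 2.121 = 1.315.
z_β = 1.315 − 1.960 = -0.645.
Power = Φ(-0.645) = 0.260.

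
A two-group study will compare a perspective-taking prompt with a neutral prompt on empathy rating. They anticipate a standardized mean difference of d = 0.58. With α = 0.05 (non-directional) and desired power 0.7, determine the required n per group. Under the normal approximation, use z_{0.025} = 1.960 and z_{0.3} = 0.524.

n = 37 per group

For two independent groups with equal n: n = 2·((z_{α/2} + z_β) / d)².
z_{α/2} + z_β = 1.960 + 0.524 = 2.484.
n = 2 × (2.484 / 0.58)² = 2 × 4.283² = 2 × 18.34 = 36.7.
Round up to the next whole participant.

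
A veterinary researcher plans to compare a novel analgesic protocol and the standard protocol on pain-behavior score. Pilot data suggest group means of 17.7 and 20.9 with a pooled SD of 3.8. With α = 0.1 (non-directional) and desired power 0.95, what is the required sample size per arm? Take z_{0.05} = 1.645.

n = 31 per group

Cohen's d = |M₁ − M₂| / SD_pooled = |17.7 − 20.9| / 3.8 = 3.2 / 3.8 = 0.842.
For two independent groups with equal n: n = 2·((z_{α/2} + z_β) / d)².
z_{α/2} + z_β = 1.645 + 1.645 = 3.290.
n = 2 × (3.290 / 0.842)² = 2 × 3.907² = 2 × 15.27 = 30.5.
Round up to the next whole participant.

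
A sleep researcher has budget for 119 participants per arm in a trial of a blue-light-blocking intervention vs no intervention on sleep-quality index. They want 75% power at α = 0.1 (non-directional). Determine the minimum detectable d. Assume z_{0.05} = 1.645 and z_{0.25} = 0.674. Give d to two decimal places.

For two independent groups of n = 119 each: d_min = (z_{α/2} + z_β)·√(2/n).
z-sum = 1.645 + 0.674 = 2.319.
d_min = 2.319 × √(2/119) = 2.319 × 0.1296 = 0.301.

d_min ≈ 0.30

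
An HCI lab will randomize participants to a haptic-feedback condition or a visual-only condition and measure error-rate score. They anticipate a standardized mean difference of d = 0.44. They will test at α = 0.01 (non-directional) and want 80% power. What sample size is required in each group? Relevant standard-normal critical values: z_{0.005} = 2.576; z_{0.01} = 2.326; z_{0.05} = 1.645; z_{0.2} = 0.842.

For two independent groups with equal n: n = 2·((z_{α/2} + z_β) / d)².
z_{α/2} + z_β = 2.576 + 0.842 = 3.418.
n = 2 × (3.418 / 0.44)² = 2 × 7.768² = 2 × 60.34 = 120.7.
Round up to the next whole participant.

n = 121 per group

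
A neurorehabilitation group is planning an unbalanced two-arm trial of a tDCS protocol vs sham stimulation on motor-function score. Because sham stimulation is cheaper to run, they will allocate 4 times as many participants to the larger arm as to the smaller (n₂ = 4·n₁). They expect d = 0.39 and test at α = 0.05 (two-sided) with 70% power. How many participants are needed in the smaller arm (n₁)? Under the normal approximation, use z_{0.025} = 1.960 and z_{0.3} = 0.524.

n₁ = 51

With allocation ratio k = n₂/n₁ = 4, Var(x̄₁−x̄₂) = σ²(1/n₁ + 1/(k·n₁)) = σ²·(k+1)/(k·n₁).
So n₁ = (1 + 1/k)·((z_{α/2} + z_β)/d)² = 1.250 × (2.484/0.39)².
n₁ = 1.250 × 40.57 = 50.7.
Round up: n₁ = 51, giving n₂ = 4 × 51 = 204.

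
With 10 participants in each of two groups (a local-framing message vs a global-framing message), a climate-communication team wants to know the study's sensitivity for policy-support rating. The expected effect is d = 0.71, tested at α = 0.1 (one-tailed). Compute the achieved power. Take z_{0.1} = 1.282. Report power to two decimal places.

For two equal groups, power = Φ(d·√(n/2) − z_{α}).
d·√(n/2) = 0.71 × √(10/2) = 0.71 × 2.236 = 1.588.
z_β = 1.588 − 1.282 = 0.306.
Power = Φ(0.306) = 0.620.

power ≈ 0.62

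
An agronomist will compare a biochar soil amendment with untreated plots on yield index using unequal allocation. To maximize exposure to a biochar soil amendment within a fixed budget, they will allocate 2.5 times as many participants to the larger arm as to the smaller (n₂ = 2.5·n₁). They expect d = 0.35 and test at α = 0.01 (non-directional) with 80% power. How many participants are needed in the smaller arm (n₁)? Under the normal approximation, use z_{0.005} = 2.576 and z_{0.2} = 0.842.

With allocation ratio k = n₂/n₁ = 2.5, Var(x̄₁−x̄₂) = σ²(1/n₁ + 1/(k·n₁)) = σ²·(k+1)/(k·n₁).
So n₁ = (1 + 1/k)·((z_{α/2} + z_β)/d)² = 1.400 × (3.418/0.35)².
n₁ = 1.400 × 95.37 = 133.5.
Round up: n₁ = 134, giving n₂ = 2.5 × 134 = 335.

n₁ = 134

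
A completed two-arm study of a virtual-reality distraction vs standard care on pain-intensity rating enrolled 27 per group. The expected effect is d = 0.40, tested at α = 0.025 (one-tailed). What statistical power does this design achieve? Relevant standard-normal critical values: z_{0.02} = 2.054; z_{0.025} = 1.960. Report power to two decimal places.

For two equal groups, power = Φ(d·√(n/2) − z_{α}).
d·√(n/2) = 0.40 × √(27/2) = 0.40 × 3.674 = 1.470.
z_β = 1.470 − 1.960 = -0.490.
Power = Φ(-0.490) = 0.312.

power ≈ 0.31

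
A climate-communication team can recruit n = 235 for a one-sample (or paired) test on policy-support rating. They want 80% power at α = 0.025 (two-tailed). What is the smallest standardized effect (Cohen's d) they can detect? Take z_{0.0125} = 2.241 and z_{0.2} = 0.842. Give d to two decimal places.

d_min ≈ 0.20

For a single sample (or paired design) of n = 235: d_min = (z_{α/2} + z_β)/√n.
z-sum = 2.241 + 0.842 = 3.083.
d_min = 3.083 / √235 = 3.083 / 15.330 = 0.201.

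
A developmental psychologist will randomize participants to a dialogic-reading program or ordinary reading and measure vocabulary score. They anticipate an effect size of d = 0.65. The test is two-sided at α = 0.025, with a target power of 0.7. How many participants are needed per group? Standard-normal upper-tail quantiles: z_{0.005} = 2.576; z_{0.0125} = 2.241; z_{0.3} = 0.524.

For two independent groups with equal n: n = 2·((z_{α/2} + z_β) / d)².
z_{α/2} + z_β = 2.241 + 0.524 = 2.765.
n = 2 × (2.765 / 0.65)² = 2 × 4.254² = 2 × 18.10 = 36.2.
Round up to the next whole participant.

n = 37 per group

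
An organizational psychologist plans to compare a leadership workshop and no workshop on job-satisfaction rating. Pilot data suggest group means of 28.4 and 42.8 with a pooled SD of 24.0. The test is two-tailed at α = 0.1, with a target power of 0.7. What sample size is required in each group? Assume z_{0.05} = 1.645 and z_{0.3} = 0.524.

Cohen's d = |M₁ − M₂| / SD_pooled = |28.4 − 42.8| / 24.0 = 14.4 / 24.0 = 0.600.
For two independent groups with equal n: n = 2·((z_{α/2} + z_β) / d)².
z_{α/2} + z_β = 1.645 + 0.524 = 2.169.
n = 2 × (2.169 / 0.600)² = 2 × 3.615² = 2 × 13.07 = 26.1.
Round up to the next whole participant.

n = 27 per group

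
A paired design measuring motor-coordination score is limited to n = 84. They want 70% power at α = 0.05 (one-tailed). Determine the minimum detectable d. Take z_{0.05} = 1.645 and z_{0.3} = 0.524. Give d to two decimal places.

For a single sample (or paired design) of n = 84: d_min = (z_{α} + z_β)/√n.
z-sum = 1.645 + 0.524 = 2.169.
d_min = 2.169 / √84 = 2.169 / 9.165 = 0.237.

d_min ≈ 0.24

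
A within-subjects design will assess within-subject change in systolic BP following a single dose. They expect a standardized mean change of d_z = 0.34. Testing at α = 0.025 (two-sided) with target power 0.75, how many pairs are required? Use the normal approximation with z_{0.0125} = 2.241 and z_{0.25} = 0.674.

n = 74 pairs

For a paired (one-sample on differences) test: n = ((z_{α/2} + z_β) / d)².
z_{α/2} + z_β = 2.241 + 0.674 = 2.915.
n = (2.915 / 0.34)² = 8.574² = 73.51.
Round up.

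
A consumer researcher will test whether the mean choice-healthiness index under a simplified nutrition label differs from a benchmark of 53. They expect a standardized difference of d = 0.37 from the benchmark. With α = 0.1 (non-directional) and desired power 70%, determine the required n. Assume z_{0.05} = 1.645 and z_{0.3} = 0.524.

n = 35

For a one-sample test: n = ((z_{α/2} + z_β) / d)².
z_{α/2} + z_β = 1.645 + 0.524 = 2.169.
n = (2.169 / 0.37)² = 5.862² = 34.36.
Round up.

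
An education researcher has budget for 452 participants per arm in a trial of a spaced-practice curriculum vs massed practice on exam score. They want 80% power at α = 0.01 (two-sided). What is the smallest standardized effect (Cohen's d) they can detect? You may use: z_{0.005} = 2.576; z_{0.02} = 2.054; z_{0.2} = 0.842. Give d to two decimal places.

For two independent groups of n = 452 each: d_min = (z_{α/2} + z_β)·√(2/n).
z-sum = 2.576 + 0.842 = 3.418.
d_min = 3.418 × √(2/452) = 3.418 × 0.0665 = 0.227.

d_min ≈ 0.23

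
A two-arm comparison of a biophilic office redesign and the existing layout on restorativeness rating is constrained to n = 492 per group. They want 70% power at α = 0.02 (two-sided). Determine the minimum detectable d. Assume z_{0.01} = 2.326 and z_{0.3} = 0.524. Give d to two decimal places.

d_min ≈ 0.18

For two independent groups of n = 492 each: d_min = (z_{α/2} + z_β)·√(2/n).
z-sum = 2.326 + 0.524 = 2.850.
d_min = 2.850 × √(2/492) = 2.850 × 0.0638 = 0.182.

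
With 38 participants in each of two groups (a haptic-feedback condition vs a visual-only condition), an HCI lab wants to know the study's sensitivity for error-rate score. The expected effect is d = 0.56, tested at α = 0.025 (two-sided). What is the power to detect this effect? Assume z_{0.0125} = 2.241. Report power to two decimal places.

power ≈ 0.58

For two equal groups, power = Φ(d·√(n/2) − z_{α/2}).
d·√(n/2) = 0.56 × √(38/2) = 0.56 × 4.359 = 2.441.
z_β = 2.441 − 2.241 = 0.200.
Power = Φ(0.200) = 0.579.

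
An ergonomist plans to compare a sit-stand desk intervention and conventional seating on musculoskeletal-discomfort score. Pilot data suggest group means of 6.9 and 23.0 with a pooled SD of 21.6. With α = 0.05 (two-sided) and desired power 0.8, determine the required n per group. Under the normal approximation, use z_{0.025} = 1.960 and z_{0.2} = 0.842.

Cohen's d = |M₁ − M₂| / SD_pooled = |6.9 − 23.0| / 21.6 = 16.1 / 21.6 = 0.745.
For two independent groups with equal n: n = 2·((z_{α/2} + z_β) / d)².
z_{α/2} + z_β = 1.960 + 0.842 = 2.802.
n = 2 × (2.802 / 0.745)² = 2 × 3.761² = 2 × 14.15 = 28.3.
Round up to the next whole participant.

n = 29 per group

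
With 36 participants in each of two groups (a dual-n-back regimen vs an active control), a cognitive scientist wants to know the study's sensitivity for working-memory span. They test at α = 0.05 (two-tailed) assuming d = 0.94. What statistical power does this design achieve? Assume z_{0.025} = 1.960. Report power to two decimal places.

power ≈ 0.98

For two equal groups, power = Φ(d·√(n/2) − z_{α/2}).
d·√(n/2) = 0.94 × √(36/2) = 0.94 × 4.243 = 3.988.
z_β = 3.988 − 1.960 = 2.028.
Power = Φ(2.028) = 0.979.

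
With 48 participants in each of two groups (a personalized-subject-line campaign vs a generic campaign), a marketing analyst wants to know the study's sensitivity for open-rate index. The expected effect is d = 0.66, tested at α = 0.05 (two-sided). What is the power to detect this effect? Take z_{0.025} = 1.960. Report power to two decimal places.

power ≈ 0.90

For two equal groups, power = Φ(d·√(n/2) − z_{α/2}).
d·√(n/2) = 0.66 × √(48/2) = 0.66 × 4.899 = 3.233.
z_β = 3.233 − 1.960 = 1.273.
Power = Φ(1.273) = 0.899.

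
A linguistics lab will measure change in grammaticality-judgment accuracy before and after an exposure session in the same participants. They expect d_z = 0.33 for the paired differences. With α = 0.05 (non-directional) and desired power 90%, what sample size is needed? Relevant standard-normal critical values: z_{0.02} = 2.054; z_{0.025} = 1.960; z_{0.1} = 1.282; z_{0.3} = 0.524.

For a paired (one-sample on differences) test: n = ((z_{α/2} + z_β) / d)².
z_{α/2} + z_β = 1.960 + 1.282 = 3.242.
n = (3.242 / 0.33)² = 9.824² = 96.52.
Round up.

n = 97 pairs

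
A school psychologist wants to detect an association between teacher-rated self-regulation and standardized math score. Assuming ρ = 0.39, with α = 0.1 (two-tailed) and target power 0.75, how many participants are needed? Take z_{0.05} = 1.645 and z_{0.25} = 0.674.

Fisher's z: C = ½·ln((1+r)/(1−r)) = ½·ln(2.2787) = 0.4118.
n = ((z_{α/2} + z_β)/C)² + 3.
(1.645 + 0.674) / 0.4118 = 2.319 / 0.4118 = 5.631.
n = 5.631² + 3 = 31.71 + 3 = 34.7.
Round up.

n = 35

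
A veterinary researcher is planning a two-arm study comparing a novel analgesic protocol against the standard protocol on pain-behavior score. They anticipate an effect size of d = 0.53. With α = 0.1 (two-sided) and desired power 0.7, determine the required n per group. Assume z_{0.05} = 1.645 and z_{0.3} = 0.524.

n = 34 per group

For two independent groups with equal n: n = 2·((z_{α/2} + z_β) / d)².
z_{α/2} + z_β = 1.645 + 0.524 = 2.169.
n = 2 × (2.169 / 0.53)² = 2 × 4.092² = 2 × 16.75 = 33.5.
Round up to the next whole participant.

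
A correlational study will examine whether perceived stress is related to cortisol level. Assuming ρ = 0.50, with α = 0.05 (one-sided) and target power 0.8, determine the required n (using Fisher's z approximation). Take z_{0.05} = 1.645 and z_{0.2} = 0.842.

Fisher's z: C = ½·ln((1+r)/(1−r)) = ½·ln(3.0000) = 0.5493.
n = ((z_{α} + z_β)/C)² + 3.
(1.645 + 0.842) / 0.5493 = 2.487 / 0.5493 = 4.528.
n = 4.528² + 3 = 20.50 + 3 = 23.5.
Round up.

n = 24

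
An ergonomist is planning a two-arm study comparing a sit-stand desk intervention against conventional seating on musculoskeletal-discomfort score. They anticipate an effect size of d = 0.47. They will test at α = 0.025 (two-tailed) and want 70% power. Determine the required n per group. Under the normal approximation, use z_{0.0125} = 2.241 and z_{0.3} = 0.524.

n = 70 per group

For two independent groups with equal n: n = 2·((z_{α/2} + z_β) / d)².
z_{α/2} + z_β = 2.241 + 0.524 = 2.765.
n = 2 × (2.765 / 0.47)² = 2 × 5.883² = 2 × 34.61 = 69.2.
Round up to the next whole participant.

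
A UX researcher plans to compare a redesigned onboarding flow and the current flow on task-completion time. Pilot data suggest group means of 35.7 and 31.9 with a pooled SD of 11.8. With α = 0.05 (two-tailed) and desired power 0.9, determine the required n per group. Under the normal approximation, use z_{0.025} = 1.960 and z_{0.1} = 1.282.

Cohen's d = |M₁ − M₂| / SD_pooled = |35.7 − 31.9| / 11.8 = 3.8 / 11.8 = 0.322.
For two independent groups with equal n: n = 2·((z_{α/2} + z_β) / d)².
z_{α/2} + z_β = 1.960 + 1.282 = 3.242.
n = 2 × (3.242 / 0.322)² = 2 × 10.068² = 2 × 101.37 = 202.7.
Round up to the next whole participant.

n = 203 per group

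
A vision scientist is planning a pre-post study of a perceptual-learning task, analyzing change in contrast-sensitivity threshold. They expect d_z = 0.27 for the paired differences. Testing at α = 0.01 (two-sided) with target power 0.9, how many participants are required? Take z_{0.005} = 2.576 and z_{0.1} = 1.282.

n = 205 pairs

For a paired (one-sample on differences) test: n = ((z_{α/2} + z_β) / d)².
z_{α/2} + z_β = 2.576 + 1.282 = 3.858.
n = (3.858 / 0.27)² = 14.289² = 204.17.
Round up.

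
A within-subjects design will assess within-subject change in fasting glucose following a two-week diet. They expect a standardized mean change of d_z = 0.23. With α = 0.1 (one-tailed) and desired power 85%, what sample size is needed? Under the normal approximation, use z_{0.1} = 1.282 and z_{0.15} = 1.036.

n = 102 pairs

For a paired (one-sample on differences) test: n = ((z_{α} + z_β) / d)².
z_{α} + z_β = 1.282 + 1.036 = 2.318.
n = (2.318 / 0.23)² = 10.078² = 101.57.
Round up.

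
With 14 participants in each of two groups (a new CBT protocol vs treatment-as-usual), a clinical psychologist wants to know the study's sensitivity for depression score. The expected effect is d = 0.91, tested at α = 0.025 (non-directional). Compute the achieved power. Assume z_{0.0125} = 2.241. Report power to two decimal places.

power ≈ 0.57

For two equal groups, power = Φ(d·√(n/2) − z_{α/2}).
d·√(n/2) = 0.91 × √(14/2) = 0.91 × 2.646 = 2.408.
z_β = 2.408 − 2.241 = 0.167.
Power = Φ(0.167) = 0.566.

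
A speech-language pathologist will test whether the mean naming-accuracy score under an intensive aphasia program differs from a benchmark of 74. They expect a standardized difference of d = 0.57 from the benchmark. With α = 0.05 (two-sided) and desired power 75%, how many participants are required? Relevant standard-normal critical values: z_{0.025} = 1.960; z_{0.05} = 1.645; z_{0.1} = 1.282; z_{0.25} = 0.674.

n = 22

For a one-sample test: n = ((z_{α/2} + z_β) / d)².
z_{α/2} + z_β = 1.960 + 0.674 = 2.634.
n = (2.634 / 0.57)² = 4.621² = 21.35.
Round up.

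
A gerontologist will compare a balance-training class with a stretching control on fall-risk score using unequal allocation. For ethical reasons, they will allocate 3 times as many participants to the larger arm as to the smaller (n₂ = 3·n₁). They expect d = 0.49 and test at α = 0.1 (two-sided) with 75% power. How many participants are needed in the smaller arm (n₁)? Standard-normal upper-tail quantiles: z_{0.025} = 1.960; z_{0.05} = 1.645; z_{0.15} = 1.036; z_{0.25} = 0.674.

With allocation ratio k = n₂/n₁ = 3, Var(x̄₁−x̄₂) = σ²(1/n₁ + 1/(k·n₁)) = σ²·(k+1)/(k·n₁).
So n₁ = (1 + 1/k)·((z_{α/2} + z_β)/d)² = 1.333 × (2.319/0.49)².
n₁ = 1.333 × 22.40 = 29.9.
Round up: n₁ = 30, giving n₂ = 3 × 30 = 90.

n₁ = 30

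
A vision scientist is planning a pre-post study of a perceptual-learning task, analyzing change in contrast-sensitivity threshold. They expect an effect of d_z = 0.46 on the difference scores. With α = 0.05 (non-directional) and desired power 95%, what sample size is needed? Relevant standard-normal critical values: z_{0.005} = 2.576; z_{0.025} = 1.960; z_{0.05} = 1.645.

For a paired (one-sample on differences) test: n = ((z_{α/2} + z_β) / d)².
z_{α/2} + z_β = 1.960 + 1.645 = 3.605.
n = (3.605 / 0.46)² = 7.837² = 61.42.
Round up.

n = 62 pairs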